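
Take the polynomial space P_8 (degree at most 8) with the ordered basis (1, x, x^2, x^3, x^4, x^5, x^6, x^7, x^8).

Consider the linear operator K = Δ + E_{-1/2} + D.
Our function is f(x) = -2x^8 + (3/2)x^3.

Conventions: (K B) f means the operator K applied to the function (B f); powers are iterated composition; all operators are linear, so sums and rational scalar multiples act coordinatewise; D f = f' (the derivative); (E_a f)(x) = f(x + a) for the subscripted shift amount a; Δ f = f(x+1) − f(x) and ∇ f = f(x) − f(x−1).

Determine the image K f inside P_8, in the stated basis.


the image equals g(x) = -2x^8 - 24x^7 - 70x^6 - 98x^5 - (595/4)x^4 - 107x^3 - (401/8)x^2 - (41/4)x - 89/128

Δ f = -16x^7 - 56x^6 - 112x^5 - 140x^4 - 112x^3 - (103/2)x^2 - (23/2)x - 1/2
E_{-1/2} f = -2x^8 + 8x^7 - 14x^6 + 14x^5 - (35/4)x^4 + 5x^3 - (25/8)x^2 + (5/4)x - 25/128
D f = -16x^7 + (9/2)x^2
(Δ + E_{-1/2} + D) f = -2x^8 - 24x^7 - 70x^6 - 98x^5 - (595/4)x^4 - 107x^3 - (401/8)x^2 - (41/4)x - 89/128


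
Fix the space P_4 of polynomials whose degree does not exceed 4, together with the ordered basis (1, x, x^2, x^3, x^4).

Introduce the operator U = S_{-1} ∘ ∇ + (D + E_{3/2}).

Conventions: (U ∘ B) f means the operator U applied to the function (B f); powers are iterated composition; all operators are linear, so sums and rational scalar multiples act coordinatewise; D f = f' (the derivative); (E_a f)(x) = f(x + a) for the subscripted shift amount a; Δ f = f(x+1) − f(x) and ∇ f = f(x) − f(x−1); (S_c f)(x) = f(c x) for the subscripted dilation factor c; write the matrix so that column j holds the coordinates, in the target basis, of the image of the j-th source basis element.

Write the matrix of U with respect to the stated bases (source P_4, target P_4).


the matrix is [[1, 7/2, 5/4, 35/8, 65/16]; [0, 1, 3, 39/4, 19/2]; [0, 0, 1, 21/2, 15/2]; [0, 0, 0, 1, 6]; [0, 0, 0, 0, 1]] (rows listed top to bottom)

image of 1: 1
image of x: x + 7/2
image of x^2: x^2 + 3x + 5/4
image of x^3: x^3 + (21/2)x^2 + (39/4)x + 35/8
image of x^4: x^4 + 6x^3 + (15/2)x^2 + (19/2)x + 65/16
each image's coordinates form column j of the matrix


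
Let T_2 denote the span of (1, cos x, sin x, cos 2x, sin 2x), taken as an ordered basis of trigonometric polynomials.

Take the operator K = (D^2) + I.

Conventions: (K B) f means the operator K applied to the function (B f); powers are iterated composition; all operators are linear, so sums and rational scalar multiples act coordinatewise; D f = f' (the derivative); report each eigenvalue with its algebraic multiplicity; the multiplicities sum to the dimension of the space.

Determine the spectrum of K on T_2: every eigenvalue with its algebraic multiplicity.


image of 1: 1
image of cos x: 0
image of sin x: 0
image of cos 2x: -3cos 2x
image of sin 2x: -3sin 2x
the matrix is diagonal; its diagonal is (1, 0, 0, -3, -3)
for a triangular matrix the eigenvalues are the diagonal entries, with algebraic multiplicity their repetition count

λ = -3 (multiplicity 2), λ = 0 (multiplicity 2), λ = 1 (multiplicity 1)


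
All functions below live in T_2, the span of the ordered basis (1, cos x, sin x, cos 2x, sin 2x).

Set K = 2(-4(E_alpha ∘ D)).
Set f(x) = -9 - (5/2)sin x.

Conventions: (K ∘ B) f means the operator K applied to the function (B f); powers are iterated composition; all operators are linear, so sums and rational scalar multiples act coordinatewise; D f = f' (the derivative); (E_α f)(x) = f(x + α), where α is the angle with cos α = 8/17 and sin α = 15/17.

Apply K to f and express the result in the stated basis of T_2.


the result is g(x) = (160/17)cos x - (300/17)sin x

D f = -(5/2)cos x
E_alpha D f = -(20/17)cos x + (75/34)sin x
(-4(E_alpha ∘ D)) f = (80/17)cos x - (150/17)sin x
(2(-4(E_alpha ∘ D))) f = (160/17)cos x - (300/17)sin x


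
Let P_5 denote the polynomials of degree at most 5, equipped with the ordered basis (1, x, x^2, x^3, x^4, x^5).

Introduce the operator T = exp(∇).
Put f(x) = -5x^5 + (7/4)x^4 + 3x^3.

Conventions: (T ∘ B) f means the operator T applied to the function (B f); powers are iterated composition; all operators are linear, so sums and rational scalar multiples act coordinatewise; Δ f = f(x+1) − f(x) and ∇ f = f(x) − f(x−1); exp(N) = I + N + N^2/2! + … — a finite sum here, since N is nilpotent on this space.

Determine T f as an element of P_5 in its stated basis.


the result is g(x) = -5x^5 - (93/4)x^4 + 10x^3 + 59x^2 - 32x - 45/4

order-1 term: -25x^4 + 57x^3 - (103/2)x^2 + 23x - 15/4
order-2 term: -50x^3 + (321/2)x^2 - 187x + 313/4
order-3 term: -50x^2 + 157x - 265/2
order-4 term: -25x + 207/4
order-5 term: -5
the series for exp(∇) f terminates at order 5
exp(∇) f = -5x^5 - (93/4)x^4 + 10x^3 + 59x^2 - 32x - 45/4


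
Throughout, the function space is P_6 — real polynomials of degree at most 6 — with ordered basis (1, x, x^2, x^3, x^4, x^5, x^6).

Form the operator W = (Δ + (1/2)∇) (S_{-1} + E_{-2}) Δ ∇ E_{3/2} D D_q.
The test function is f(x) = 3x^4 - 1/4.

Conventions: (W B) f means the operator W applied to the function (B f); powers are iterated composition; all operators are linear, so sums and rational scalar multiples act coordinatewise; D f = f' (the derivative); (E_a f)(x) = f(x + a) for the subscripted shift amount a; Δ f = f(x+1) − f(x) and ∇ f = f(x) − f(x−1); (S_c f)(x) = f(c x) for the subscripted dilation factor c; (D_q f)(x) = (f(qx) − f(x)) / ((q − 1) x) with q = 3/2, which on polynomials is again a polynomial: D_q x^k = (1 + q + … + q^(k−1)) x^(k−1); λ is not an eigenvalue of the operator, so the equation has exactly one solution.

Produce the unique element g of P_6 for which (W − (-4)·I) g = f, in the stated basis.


write g with unknown coordinates in the stated basis and equate coefficients in (W − (-4)·I) g = f
solving from the highest basis element down gives g = (3/4)x^4 - 1/16
check: W g = 0
so W g − (-4)·g = 3x^4 - 1/4 = f ✓

the result is g(x) = (3/4)x^4 - 1/16


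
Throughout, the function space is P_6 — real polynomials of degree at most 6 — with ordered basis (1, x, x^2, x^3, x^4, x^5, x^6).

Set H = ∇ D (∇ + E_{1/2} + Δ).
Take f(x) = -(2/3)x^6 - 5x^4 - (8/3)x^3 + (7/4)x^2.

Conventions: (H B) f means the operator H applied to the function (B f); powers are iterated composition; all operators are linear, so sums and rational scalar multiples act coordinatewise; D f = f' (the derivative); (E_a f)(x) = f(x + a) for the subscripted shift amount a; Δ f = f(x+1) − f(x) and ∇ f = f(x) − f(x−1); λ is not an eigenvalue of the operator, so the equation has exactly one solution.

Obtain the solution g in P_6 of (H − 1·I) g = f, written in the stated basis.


write g with unknown coordinates in the stated basis and equate coefficients in (H − 1·I) g = f
solving from the highest basis element down gives g = (2/3)x^6 + 25x^4 + (488/3)x^3 + (273/4)x^2 + 2496x + 5575/4
check: H g = 20x^4 + 160x^3 + 70x^2 + 2496x + 5575/4
so H g − 1·g = -(2/3)x^6 - 5x^4 - (8/3)x^3 + (7/4)x^2 = f ✓

g(x) = (2/3)x^6 + 25x^4 + (488/3)x^3 + (273/4)x^2 + 2496x + 5575/4


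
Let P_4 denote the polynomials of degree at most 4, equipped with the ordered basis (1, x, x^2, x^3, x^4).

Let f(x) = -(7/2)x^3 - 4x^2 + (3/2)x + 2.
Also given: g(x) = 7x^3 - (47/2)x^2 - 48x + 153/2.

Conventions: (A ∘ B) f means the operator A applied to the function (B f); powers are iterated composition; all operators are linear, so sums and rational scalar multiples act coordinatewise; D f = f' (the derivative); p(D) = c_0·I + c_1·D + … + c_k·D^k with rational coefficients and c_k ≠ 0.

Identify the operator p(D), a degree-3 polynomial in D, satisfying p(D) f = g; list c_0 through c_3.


D^0 f = -(7/2)x^3 - 4x^2 + (3/2)x + 2
D^1 f = -(21/2)x^2 - 8x + 3/2
D^2 f = -21x - 8
D^3 f = -21
matching coefficients of g against c_0 f + c_1 Df + … from the top degree down determines the c_i
solution: c_0 = -2, c_1 = 3, c_2 = 1, c_3 = -4

c_0 = -2, c_1 = 3, c_2 = 1, c_3 = -4


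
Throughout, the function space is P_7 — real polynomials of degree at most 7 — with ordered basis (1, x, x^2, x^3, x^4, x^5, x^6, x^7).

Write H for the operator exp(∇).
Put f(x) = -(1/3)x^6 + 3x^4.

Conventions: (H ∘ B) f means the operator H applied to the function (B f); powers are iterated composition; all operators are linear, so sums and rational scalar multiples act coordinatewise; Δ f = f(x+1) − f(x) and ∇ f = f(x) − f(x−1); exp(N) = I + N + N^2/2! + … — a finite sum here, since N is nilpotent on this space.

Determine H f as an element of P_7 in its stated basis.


order-1 term: -2x^5 + 5x^4 + (16/3)x^3 - 13x^2 + 10x - 8/3
order-2 term: -5x^4 + 20x^3 - 17x^2 - 6x + 32/3
order-3 term: -(20/3)x^3 + 30x^2 - 38x + 12
order-4 term: -5x^2 + 20x - 56/3
order-5 term: -2x + 5
order-6 term: -1/3
the series for exp(∇) f terminates at order 6
exp(∇) f = -(1/3)x^6 - 2x^5 + 3x^4 + (56/3)x^3 - 5x^2 - 16x + 6

g(x) = -(1/3)x^6 - 2x^5 + 3x^4 + (56/3)x^3 - 5x^2 - 16x + 6


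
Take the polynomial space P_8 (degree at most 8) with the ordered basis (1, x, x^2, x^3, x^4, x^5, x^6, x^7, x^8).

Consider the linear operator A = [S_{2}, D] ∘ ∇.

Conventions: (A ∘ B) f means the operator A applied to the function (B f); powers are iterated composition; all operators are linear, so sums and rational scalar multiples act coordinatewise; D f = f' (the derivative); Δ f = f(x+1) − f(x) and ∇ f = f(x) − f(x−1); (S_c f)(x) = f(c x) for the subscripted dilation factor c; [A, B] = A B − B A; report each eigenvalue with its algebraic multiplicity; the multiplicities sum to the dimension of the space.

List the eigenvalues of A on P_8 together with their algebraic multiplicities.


image of 1: 0
image of x: 0
image of x^2: -2
image of x^3: -12x + 3
image of x^4: -48x^2 + 24x - 4
image of x^5: -160x^3 + 120x^2 - 40x + 5
image of x^6: -480x^4 + 480x^3 - 240x^2 + 60x - 6
image of x^7: -1344x^5 + 1680x^4 - 1120x^3 + 420x^2 - 84x + 7
image of x^8: -3584x^6 + 5376x^5 - 4480x^4 + 2240x^3 - 672x^2 + 112x - 8
the matrix is upper triangular; its diagonal is (0, 0, 0, 0, 0, 0, 0, 0, 0)
for a triangular matrix the eigenvalues are the diagonal entries, with algebraic multiplicity their repetition count

λ = 0 (multiplicity 9)


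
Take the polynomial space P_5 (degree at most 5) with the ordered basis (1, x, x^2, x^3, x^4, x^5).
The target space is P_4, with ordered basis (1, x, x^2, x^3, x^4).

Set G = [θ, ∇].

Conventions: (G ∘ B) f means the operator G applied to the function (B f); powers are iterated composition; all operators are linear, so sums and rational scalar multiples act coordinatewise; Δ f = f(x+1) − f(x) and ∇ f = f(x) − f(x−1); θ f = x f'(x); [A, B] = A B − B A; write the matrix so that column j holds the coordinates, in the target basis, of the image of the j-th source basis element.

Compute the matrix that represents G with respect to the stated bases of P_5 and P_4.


the matrix is [[0, -1, 2, -3, 4, -5]; [0, 0, -2, 6, -12, 20]; [0, 0, 0, -3, 12, -30]; [0, 0, 0, 0, -4, 20]; [0, 0, 0, 0, 0, -5]] (rows listed top to bottom)

image of 1: 0
image of x: -1
image of x^2: -2x + 2
image of x^3: -3x^2 + 6x - 3
image of x^4: -4x^3 + 12x^2 - 12x + 4
image of x^5: -5x^4 + 20x^3 - 30x^2 + 20x - 5
each image's coordinates form column j of the matrix


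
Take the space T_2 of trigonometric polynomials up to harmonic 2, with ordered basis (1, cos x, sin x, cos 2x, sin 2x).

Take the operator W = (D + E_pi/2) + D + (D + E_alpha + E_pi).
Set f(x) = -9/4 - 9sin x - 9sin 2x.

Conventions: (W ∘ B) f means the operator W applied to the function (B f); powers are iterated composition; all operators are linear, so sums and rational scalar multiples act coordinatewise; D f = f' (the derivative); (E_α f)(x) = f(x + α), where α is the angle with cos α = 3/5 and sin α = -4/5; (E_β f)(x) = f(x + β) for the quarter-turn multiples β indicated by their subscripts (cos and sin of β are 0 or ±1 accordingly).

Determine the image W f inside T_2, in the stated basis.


g(x) = -27/4 - (144/5)cos x + (18/5)sin x - (1134/25)cos 2x + (63/25)sin 2x

D f = -9cos x - 18cos 2x
E_pi/2 f = -9/4 - 9cos x + 9sin 2x
(D + E_pi/2) f = -9/4 - 18cos x - 18cos 2x + 9sin 2x
D f = -9cos x - 18cos 2x
D f = -9cos x - 18cos 2x
E_alpha f = -9/4 + (36/5)cos x - (27/5)sin x + (216/25)cos 2x + (63/25)sin 2x
E_pi f = -9/4 + 9sin x - 9sin 2x
(D + E_alpha + E_pi) f = -9/2 - (9/5)cos x + (18/5)sin x - (234/25)cos 2x - (162/25)sin 2x
((D + E_pi/2) + D + (D + E_alpha + E_pi)) f = -27/4 - (144/5)cos x + (18/5)sin x - (1134/25)cos 2x + (63/25)sin 2x


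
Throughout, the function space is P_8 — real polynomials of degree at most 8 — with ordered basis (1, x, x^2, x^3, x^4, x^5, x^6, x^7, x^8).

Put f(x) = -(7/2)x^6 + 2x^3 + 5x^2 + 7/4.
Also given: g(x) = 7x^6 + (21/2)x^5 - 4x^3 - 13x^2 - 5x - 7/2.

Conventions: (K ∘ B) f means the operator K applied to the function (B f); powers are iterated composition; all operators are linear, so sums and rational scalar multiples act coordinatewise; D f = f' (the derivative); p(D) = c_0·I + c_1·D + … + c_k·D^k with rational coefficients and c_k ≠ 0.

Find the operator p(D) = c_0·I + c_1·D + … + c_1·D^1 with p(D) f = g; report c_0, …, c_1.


p(D) = -2·I − (1/2)·D, i.e. c_0 = -2, c_1 = -1/2

D^0 f = -(7/2)x^6 + 2x^3 + 5x^2 + 7/4
D^1 f = -21x^5 + 6x^2 + 10x
matching coefficients of g against c_0 f + c_1 Df + … from the top degree down determines the c_i
solution: c_0 = -2, c_1 = -1/2


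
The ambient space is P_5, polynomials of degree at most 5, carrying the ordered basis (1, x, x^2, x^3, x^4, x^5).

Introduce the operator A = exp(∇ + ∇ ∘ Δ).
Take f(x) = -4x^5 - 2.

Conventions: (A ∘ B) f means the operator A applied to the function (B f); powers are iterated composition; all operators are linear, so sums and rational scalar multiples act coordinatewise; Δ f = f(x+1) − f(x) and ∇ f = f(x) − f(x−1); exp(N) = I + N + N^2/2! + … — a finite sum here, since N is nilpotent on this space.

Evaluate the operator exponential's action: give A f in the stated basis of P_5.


g(x) = -4x^5 - 20x^4 - 80x^3 - 200x^2 - 300x - 210

order-1 term: -20x^4 - 40x^3 - 40x^2 - 20x - 4
order-2 term: -40x^3 - 120x^2 - 140x - 60
order-3 term: -40x^2 - 120x - 100
order-4 term: -20x - 40
order-5 term: -4
the series for exp(∇ + ∇ ∘ Δ) f terminates at order 5
exp(∇ + ∇ ∘ Δ) f = -4x^5 - 20x^4 - 80x^3 - 200x^2 - 300x - 210


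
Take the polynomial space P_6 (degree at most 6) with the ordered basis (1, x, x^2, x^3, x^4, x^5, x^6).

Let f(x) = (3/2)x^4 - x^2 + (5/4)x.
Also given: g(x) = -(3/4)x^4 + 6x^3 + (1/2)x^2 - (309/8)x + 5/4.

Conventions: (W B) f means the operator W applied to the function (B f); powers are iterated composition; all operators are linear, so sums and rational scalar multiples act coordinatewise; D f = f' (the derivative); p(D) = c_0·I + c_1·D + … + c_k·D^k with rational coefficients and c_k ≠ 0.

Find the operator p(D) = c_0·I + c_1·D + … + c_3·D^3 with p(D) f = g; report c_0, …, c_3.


c_0 = -1/2, c_1 = 1, c_2 = 0, c_3 = -1

D^0 f = (3/2)x^4 - x^2 + (5/4)x
D^1 f = 6x^3 - 2x + 5/4
D^2 f = 18x^2 - 2
D^3 f = 36x
matching coefficients of g against c_0 f + c_1 Df + … from the top degree down determines the c_i
solution: c_0 = -1/2, c_1 = 1, c_2 = 0, c_3 = -1


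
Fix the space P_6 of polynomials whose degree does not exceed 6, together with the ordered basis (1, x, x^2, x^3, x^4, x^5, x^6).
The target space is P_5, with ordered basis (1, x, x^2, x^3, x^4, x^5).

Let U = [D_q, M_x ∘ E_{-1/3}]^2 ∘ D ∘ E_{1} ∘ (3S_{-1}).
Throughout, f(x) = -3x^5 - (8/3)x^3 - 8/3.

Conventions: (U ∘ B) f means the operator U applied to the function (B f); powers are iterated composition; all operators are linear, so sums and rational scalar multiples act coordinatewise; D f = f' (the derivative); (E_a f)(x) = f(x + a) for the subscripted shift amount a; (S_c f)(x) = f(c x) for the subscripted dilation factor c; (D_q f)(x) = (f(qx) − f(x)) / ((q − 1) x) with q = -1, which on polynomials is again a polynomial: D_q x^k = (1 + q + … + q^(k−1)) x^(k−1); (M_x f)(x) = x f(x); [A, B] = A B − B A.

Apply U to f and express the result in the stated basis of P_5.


S_{-1} f = 3x^5 + (8/3)x^3 - 8/3
(3S_{-1}) f = 9x^5 + 8x^3 - 8
E_{1} (3S_{-1}) f = 9x^5 + 45x^4 + 98x^3 + 114x^2 + 69x + 9
D E_{1} (3S_{-1}) f = 45x^4 + 180x^3 + 294x^2 + 228x + 69
E_{-1/3} (D ∘ E_{1} ∘ (3S_{-1})) f = 45x^4 + 120x^3 + 144x^2 + (256/3)x + 176/9
M_x E_{-1/3} (D ∘ E_{1} ∘ (3S_{-1})) f = 45x^5 + 120x^4 + 144x^3 + (256/3)x^2 + (176/9)x
D_q (M_x ∘ E_{-1/3}) (D ∘ E_{1} ∘ (3S_{-1})) f = 45x^4 + 144x^2 + 176/9
D_q (D ∘ E_{1} ∘ (3S_{-1})) f = 180x^2 + 228
E_{-1/3} D_q (D ∘ E_{1} ∘ (3S_{-1})) f = 180x^2 - 120x + 248
M_x E_{-1/3} D_q (D ∘ E_{1} ∘ (3S_{-1})) f = 180x^3 - 120x^2 + 248x
[D_q, M_x ∘ E_{-1/3}] (D ∘ E_{1} ∘ (3S_{-1})) f = 45x^4 - 180x^3 + 264x^2 - 248x + 176/9
E_{-1/3} [D_q, M_x ∘ E_{-1/3}] (D ∘ E_{1} ∘ (3S_{-1})) f = 45x^4 - 240x^3 + 474x^2 - (1472/3)x + 1249/9
M_x E_{-1/3} [D_q, M_x ∘ E_{-1/3}] (D ∘ E_{1} ∘ (3S_{-1})) f = 45x^5 - 240x^4 + 474x^3 - (1472/3)x^2 + (1249/9)x
D_q (M_x ∘ E_{-1/3}) [D_q, M_x ∘ E_{-1/3}] (D ∘ E_{1} ∘ (3S_{-1})) f = 45x^4 + 474x^2 + 1249/9
D_q [D_q, M_x ∘ E_{-1/3}] (D ∘ E_{1} ∘ (3S_{-1})) f = -180x^2 - 248
E_{-1/3} D_q [D_q, M_x ∘ E_{-1/3}] (D ∘ E_{1} ∘ (3S_{-1})) f = -180x^2 + 120x - 268
M_x E_{-1/3} D_q [D_q, M_x ∘ E_{-1/3}] (D ∘ E_{1} ∘ (3S_{-1})) f = -180x^3 + 120x^2 - 268x
[D_q, M_x ∘ E_{-1/3}] [D_q, M_x ∘ E_{-1/3}] (D ∘ E_{1} ∘ (3S_{-1})) f = 45x^4 + 180x^3 + 354x^2 + 268x + 1249/9

the result is g(x) = 45x^4 + 180x^3 + 354x^2 + 268x + 1249/9


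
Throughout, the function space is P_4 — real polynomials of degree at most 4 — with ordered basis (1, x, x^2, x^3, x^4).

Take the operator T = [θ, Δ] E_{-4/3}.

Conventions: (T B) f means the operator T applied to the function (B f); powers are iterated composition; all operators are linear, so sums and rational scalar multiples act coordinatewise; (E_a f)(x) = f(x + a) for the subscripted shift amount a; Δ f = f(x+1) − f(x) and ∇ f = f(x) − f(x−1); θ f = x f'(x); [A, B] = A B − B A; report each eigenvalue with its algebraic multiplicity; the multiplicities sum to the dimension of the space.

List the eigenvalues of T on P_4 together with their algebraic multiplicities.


λ = 0 (multiplicity 5)

image of 1: 0
image of x: -1
image of x^2: -2x + 2/3
image of x^3: -3x^2 + 2x - 1/3
image of x^4: -4x^3 + 4x^2 - (4/3)x + 4/27
the matrix is upper triangular; its diagonal is (0, 0, 0, 0, 0)
for a triangular matrix the eigenvalues are the diagonal entries, with algebraic multiplicity their repetition count


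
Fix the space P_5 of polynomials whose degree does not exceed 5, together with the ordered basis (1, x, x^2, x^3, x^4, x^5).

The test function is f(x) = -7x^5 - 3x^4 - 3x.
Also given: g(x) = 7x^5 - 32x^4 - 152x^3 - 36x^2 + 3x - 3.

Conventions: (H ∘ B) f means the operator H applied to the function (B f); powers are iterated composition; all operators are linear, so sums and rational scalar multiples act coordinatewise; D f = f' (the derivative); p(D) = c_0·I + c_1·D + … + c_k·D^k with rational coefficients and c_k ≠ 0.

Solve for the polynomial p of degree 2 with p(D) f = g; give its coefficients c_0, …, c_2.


p(D) = -I + D + D^2, i.e. c_0 = -1, c_1 = 1, c_2 = 1

D^0 f = -7x^5 - 3x^4 - 3x
D^1 f = -35x^4 - 12x^3 - 3
D^2 f = -140x^3 - 36x^2
matching coefficients of g against c_0 f + c_1 Df + … from the top degree down determines the c_i
solution: c_0 = -1, c_1 = 1, c_2 = 1


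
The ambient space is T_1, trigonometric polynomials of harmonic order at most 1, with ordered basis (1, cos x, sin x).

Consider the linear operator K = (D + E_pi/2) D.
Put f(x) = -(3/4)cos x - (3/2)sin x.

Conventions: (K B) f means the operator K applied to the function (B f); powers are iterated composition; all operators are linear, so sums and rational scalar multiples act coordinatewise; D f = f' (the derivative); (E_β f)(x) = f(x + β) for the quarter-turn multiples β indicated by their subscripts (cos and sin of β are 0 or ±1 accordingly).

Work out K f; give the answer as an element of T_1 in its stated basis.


the result is g(x) = (3/2)cos x + 3sin x

D f = -(3/2)cos x + (3/4)sin x
D D f = (3/4)cos x + (3/2)sin x
E_pi/2 D f = (3/4)cos x + (3/2)sin x
(D + E_pi/2) D f = (3/2)cos x + 3sin x


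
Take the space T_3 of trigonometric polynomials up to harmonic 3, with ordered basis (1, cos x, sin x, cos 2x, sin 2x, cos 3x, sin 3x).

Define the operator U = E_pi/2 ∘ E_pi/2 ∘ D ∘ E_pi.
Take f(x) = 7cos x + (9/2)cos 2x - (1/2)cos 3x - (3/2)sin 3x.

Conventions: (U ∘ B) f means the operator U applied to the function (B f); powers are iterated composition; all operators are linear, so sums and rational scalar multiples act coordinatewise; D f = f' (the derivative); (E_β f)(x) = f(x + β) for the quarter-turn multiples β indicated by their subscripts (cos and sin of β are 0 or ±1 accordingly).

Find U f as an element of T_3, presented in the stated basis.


E_pi f = -7cos x + (9/2)cos 2x + (1/2)cos 3x + (3/2)sin 3x
D E_pi f = 7sin x - 9sin 2x + (9/2)cos 3x - (3/2)sin 3x
E_pi/2 D E_pi f = 7cos x + 9sin 2x + (3/2)cos 3x + (9/2)sin 3x
E_pi/2 (E_pi/2 ∘ D ∘ E_pi) f = -7sin x - 9sin 2x - (9/2)cos 3x + (3/2)sin 3x

the image equals g(x) = -7sin x - 9sin 2x - (9/2)cos 3x + (3/2)sin 3x


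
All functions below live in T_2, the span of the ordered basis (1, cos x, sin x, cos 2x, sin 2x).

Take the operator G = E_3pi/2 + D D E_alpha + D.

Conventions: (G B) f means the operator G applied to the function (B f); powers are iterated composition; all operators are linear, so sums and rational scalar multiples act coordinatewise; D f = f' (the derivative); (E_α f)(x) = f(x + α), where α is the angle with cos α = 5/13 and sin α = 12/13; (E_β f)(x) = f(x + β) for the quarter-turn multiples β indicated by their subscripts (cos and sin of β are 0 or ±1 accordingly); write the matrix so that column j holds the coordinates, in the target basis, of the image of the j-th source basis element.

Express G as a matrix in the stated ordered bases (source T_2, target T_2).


image of 1: 1
image of cos x: -(5/13)cos x + (12/13)sin x
image of sin x: -(12/13)cos x - (5/13)sin x
image of cos 2x: (307/169)cos 2x + (142/169)sin 2x
image of sin 2x: -(142/169)cos 2x + (307/169)sin 2x
each image's coordinates form column j of the matrix

the matrix is [[1, 0, 0, 0, 0]; [0, -5/13, -12/13, 0, 0]; [0, 12/13, -5/13, 0, 0]; [0, 0, 0, 307/169, -142/169]; [0, 0, 0, 142/169, 307/169]] (rows listed top to bottom)


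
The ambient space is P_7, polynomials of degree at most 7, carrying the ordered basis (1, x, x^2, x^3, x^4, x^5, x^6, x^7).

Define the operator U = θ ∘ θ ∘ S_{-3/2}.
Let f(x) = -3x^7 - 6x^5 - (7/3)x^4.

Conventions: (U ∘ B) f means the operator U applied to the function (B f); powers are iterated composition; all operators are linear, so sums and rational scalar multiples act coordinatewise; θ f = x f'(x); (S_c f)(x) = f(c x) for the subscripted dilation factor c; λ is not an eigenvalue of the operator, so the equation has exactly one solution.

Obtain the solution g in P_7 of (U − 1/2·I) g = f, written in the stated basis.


write g with unknown coordinates in the stated basis and equate coefficients in (U − 1/2·I) g = f
solving from the highest basis element down gives g = (384/107227)x^7 + (192/6091)x^5 - (2/69)x^4
check: U g = -(321489/107227)x^7 - (36450/6091)x^5 - (54/23)x^4
so U g − 1/2·g = -3x^7 - 6x^5 - (7/3)x^4 = f ✓

g(x) = (384/107227)x^7 + (192/6091)x^5 - (2/69)x^4


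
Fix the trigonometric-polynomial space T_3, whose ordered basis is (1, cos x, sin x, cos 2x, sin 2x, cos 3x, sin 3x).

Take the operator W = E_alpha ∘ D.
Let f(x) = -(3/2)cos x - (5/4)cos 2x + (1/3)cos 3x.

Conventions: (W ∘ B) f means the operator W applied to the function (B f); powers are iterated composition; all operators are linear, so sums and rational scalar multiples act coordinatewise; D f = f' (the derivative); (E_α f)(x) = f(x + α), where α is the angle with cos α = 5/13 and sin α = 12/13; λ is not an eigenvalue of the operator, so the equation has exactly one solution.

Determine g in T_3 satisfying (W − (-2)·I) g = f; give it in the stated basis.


g(x) = -(21/17)cos x - (15/34)sin x - (5/16)cos 2x + (85/112)sin 2x + (6878/115491)cos 3x - (2035/38497)sin 3x

write g with unknown coordinates in the stated basis and equate coefficients in (W − (-2)·I) g = f
solving from the highest basis element down gives g = -(21/17)cos x - (15/34)sin x - (5/16)cos 2x + (85/112)sin 2x + (6878/115491)cos 3x - (2035/38497)sin 3x
check: W g = (33/34)cos x + (15/17)sin x - (5/8)cos 2x - (85/56)sin 2x + (8247/38497)cos 3x + (4070/38497)sin 3x
so W g − (-2)·g = -(3/2)cos x - (5/4)cos 2x + (1/3)cos 3x = f ✓


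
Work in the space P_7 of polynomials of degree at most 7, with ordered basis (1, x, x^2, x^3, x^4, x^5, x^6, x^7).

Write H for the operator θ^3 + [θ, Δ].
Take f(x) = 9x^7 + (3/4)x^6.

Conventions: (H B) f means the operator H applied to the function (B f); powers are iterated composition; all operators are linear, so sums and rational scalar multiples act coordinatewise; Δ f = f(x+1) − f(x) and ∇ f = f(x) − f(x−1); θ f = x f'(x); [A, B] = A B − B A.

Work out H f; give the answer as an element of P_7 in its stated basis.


the image equals g(x) = 3087x^7 + 99x^6 - (765/2)x^5 - (1935/2)x^4 - 1305x^3 - 990x^2 - (801/2)x - 135/2

θ f = 63x^7 + (9/2)x^6
θ θ f = 441x^7 + 27x^6
θ θ θ f = 3087x^7 + 162x^6
Δ f = 63x^6 + (387/2)x^5 + (1305/4)x^4 + 330x^3 + (801/4)x^2 + (135/2)x + 39/4
θ Δ f = 378x^6 + (1935/2)x^5 + 1305x^4 + 990x^3 + (801/2)x^2 + (135/2)x
θ f = 63x^7 + (9/2)x^6
Δ θ f = 441x^6 + 1350x^5 + (4545/2)x^4 + 2295x^3 + (2781/2)x^2 + 468x + 135/2
[θ, Δ] f = -63x^6 - (765/2)x^5 - (1935/2)x^4 - 1305x^3 - 990x^2 - (801/2)x - 135/2
(θ^3 + [θ, Δ]) f = 3087x^7 + 99x^6 - (765/2)x^5 - (1935/2)x^4 - 1305x^3 - 990x^2 - (801/2)x - 135/2


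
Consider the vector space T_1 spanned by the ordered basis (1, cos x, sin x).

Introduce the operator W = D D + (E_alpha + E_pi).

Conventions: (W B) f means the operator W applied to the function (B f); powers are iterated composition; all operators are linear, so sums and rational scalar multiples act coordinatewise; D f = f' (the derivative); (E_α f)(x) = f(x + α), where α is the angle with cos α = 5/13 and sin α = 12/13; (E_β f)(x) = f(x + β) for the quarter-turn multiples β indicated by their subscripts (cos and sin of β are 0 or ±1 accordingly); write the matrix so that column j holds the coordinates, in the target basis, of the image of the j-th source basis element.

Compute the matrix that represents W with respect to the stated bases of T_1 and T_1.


image of 1: 2
image of cos x: -(21/13)cos x - (12/13)sin x
image of sin x: (12/13)cos x - (21/13)sin x
each image's coordinates form column j of the matrix

the matrix is [[2, 0, 0]; [0, -21/13, 12/13]; [0, -12/13, -21/13]] (rows listed top to bottom)


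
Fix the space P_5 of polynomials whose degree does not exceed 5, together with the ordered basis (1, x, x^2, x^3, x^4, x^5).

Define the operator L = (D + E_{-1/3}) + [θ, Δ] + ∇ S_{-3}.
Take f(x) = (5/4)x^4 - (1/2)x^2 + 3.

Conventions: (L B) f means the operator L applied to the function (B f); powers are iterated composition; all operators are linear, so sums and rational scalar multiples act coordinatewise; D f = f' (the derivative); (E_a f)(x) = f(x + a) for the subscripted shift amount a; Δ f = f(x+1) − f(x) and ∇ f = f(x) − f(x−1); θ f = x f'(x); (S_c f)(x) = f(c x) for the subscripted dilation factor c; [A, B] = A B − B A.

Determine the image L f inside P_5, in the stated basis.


the result is g(x) = (5/4)x^4 + (1210/3)x^3 - (3733/6)x^2 + (10291/27)x - 7921/81

D f = 5x^3 - x
E_{-1/3} f = (5/4)x^4 - (5/3)x^3 + (1/3)x^2 + (4/27)x + 959/324
(D + E_{-1/3}) f = (5/4)x^4 + (10/3)x^3 + (1/3)x^2 - (23/27)x + 959/324
Δ f = 5x^3 + (15/2)x^2 + 4x + 3/4
θ Δ f = 15x^3 + 15x^2 + 4x
θ f = 5x^4 - x^2
Δ θ f = 20x^3 + 30x^2 + 18x + 4
[θ, Δ] f = -5x^3 - 15x^2 - 14x - 4
S_{-3} f = (405/4)x^4 - (9/2)x^2 + 3
∇ S_{-3} f = 405x^3 - (1215/2)x^2 + 396x - 387/4
((D + E_{-1/3}) + [θ, Δ] + ∇ S_{-3}) f = (5/4)x^4 + (1210/3)x^3 - (3733/6)x^2 + (10291/27)x - 7921/81


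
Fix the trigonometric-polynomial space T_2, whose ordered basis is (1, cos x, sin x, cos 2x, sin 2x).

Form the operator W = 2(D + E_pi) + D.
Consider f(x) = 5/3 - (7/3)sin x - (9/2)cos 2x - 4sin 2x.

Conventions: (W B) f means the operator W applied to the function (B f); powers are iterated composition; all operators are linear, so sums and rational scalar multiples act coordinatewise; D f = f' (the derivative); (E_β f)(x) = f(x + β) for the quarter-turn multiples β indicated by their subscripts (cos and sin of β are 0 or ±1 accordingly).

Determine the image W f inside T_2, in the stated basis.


the image equals g(x) = 10/3 - 7cos x + (14/3)sin x - 33cos 2x + 19sin 2x

D f = -(7/3)cos x - 8cos 2x + 9sin 2x
E_pi f = 5/3 + (7/3)sin x - (9/2)cos 2x - 4sin 2x
(D + E_pi) f = 5/3 - (7/3)cos x + (7/3)sin x - (25/2)cos 2x + 5sin 2x
(2(D + E_pi)) f = 10/3 - (14/3)cos x + (14/3)sin x - 25cos 2x + 10sin 2x
D f = -(7/3)cos x - 8cos 2x + 9sin 2x
(2(D + E_pi) + D) f = 10/3 - 7cos x + (14/3)sin x - 33cos 2x + 19sin 2x


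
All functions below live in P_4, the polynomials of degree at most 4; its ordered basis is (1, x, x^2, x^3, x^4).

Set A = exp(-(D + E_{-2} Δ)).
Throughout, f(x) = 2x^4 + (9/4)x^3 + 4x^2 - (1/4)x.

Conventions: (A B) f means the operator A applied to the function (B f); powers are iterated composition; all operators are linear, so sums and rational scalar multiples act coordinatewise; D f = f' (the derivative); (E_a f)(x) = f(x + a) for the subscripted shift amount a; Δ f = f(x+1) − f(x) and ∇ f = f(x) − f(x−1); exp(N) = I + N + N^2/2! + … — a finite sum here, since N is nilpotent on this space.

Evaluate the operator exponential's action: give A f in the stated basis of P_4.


g(x) = 2x^4 - (55/4)x^3 + (149/2)x^2 - 233x + 1305/4

order-1 term: -16x^3 + (45/2)x^2 - (207/4)x + 107/4
order-2 term: 48x^2 - 117x + 283/2
order-3 term: -64x + 126
order-4 term: 32
the series for exp(-(D + E_{-2} Δ)) f terminates at order 4
exp(-(D + E_{-2} Δ)) f = 2x^4 - (55/4)x^3 + (149/2)x^2 - 233x + 1305/4


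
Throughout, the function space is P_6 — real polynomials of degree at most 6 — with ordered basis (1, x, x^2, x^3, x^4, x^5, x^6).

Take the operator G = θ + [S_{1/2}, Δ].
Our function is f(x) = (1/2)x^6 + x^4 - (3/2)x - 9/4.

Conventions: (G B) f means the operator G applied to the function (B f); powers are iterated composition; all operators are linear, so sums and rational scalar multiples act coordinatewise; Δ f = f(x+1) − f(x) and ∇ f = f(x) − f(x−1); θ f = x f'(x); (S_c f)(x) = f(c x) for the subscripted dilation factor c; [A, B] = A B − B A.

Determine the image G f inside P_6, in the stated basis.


g(x) = 3x^6 + (3/64)x^5 + (557/128)x^4 + (43/32)x^3 + (369/128)x^2 + (109/64)x + 87/128

θ f = 3x^6 + 4x^4 - (3/2)x
Δ f = 3x^5 + (15/2)x^4 + 14x^3 + (27/2)x^2 + 7x
S_{1/2} Δ f = (3/32)x^5 + (15/32)x^4 + (7/4)x^3 + (27/8)x^2 + (7/2)x
S_{1/2} f = (1/128)x^6 + (1/16)x^4 - (3/4)x - 9/4
Δ S_{1/2} f = (3/64)x^5 + (15/128)x^4 + (13/32)x^3 + (63/128)x^2 + (19/64)x - 87/128
[S_{1/2}, Δ] f = (3/64)x^5 + (45/128)x^4 + (43/32)x^3 + (369/128)x^2 + (205/64)x + 87/128
(θ + [S_{1/2}, Δ]) f = 3x^6 + (3/64)x^5 + (557/128)x^4 + (43/32)x^3 + (369/128)x^2 + (109/64)x + 87/128


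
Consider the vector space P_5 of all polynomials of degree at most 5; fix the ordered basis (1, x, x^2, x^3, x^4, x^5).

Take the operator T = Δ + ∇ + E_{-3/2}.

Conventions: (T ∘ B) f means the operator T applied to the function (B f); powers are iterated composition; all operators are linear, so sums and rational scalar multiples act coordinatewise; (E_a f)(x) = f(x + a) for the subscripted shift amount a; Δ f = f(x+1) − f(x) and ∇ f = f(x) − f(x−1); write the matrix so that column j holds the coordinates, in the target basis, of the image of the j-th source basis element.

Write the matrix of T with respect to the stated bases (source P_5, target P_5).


image of 1: 1
image of x: x + 1/2
image of x^2: x^2 + x + 9/4
image of x^3: x^3 + (3/2)x^2 + (27/4)x - 11/8
image of x^4: x^4 + 2x^3 + (27/2)x^2 - (11/2)x + 81/16
image of x^5: x^5 + (5/2)x^4 + (45/2)x^3 - (55/4)x^2 + (405/16)x - 179/32
each image's coordinates form column j of the matrix

the matrix is [[1, 1/2, 9/4, -11/8, 81/16, -179/32]; [0, 1, 1, 27/4, -11/2, 405/16]; [0, 0, 1, 3/2, 27/2, -55/4]; [0, 0, 0, 1, 2, 45/2]; [0, 0, 0, 0, 1, 5/2]; [0, 0, 0, 0, 0, 1]] (rows listed top to bottom)


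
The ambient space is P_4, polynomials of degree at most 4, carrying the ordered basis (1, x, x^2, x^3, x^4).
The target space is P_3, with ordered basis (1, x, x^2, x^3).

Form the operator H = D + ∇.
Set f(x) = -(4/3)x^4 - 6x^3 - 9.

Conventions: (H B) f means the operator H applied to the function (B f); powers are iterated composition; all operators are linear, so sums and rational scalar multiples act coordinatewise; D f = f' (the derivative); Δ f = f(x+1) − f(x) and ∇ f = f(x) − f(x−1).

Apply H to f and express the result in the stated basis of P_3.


g(x) = -(32/3)x^3 - 28x^2 + (38/3)x - 14/3

D f = -(16/3)x^3 - 18x^2
∇ f = -(16/3)x^3 - 10x^2 + (38/3)x - 14/3
(D + ∇) f = -(32/3)x^3 - 28x^2 + (38/3)x - 14/3


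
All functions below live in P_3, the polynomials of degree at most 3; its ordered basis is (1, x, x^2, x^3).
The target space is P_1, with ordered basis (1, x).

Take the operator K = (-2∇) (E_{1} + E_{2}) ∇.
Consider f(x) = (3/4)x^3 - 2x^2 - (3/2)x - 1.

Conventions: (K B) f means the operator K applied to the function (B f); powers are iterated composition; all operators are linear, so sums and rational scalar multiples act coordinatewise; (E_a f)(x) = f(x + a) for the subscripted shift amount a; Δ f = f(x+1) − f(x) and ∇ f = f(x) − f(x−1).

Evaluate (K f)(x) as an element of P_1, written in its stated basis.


∇ f = (9/4)x^2 - (25/4)x + 5/4
E_{1} ∇ f = (9/4)x^2 - (7/4)x - 11/4
E_{2} ∇ f = (9/4)x^2 + (11/4)x - 9/4
(E_{1} + E_{2}) ∇ f = (9/2)x^2 + x - 5
∇ (E_{1} + E_{2}) ∇ f = 9x - 7/2
(-2∇) (E_{1} + E_{2}) ∇ f = -18x + 7

the image equals g(x) = -18x + 7


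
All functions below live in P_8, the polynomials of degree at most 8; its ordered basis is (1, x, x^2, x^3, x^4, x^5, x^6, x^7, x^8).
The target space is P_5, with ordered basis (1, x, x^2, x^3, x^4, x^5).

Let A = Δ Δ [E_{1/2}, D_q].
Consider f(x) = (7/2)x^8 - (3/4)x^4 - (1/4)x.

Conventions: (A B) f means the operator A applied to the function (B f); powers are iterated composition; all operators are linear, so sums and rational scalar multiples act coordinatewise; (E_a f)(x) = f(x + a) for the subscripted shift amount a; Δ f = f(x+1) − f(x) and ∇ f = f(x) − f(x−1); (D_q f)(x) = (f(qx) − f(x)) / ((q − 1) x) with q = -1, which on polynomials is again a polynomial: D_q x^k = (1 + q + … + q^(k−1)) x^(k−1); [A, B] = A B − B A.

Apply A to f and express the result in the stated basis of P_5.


D_q f = -1/4
E_{1/2} D_q f = -1/4
E_{1/2} f = (7/2)x^8 + 14x^7 + (49/2)x^6 + (49/2)x^5 + (233/16)x^4 + (37/8)x^3 + (13/32)x^2 - (13/32)x - 81/512
D_q E_{1/2} f = 14x^6 + (49/2)x^4 + (37/8)x^2 - 13/32
[E_{1/2}, D_q] f = -14x^6 - (49/2)x^4 - (37/8)x^2 + 5/32
Δ [E_{1/2}, D_q] f = -84x^5 - 210x^4 - 378x^3 - 357x^2 - (765/4)x - 345/8
Δ Δ [E_{1/2}, D_q] f = -420x^4 - 1680x^3 - 3234x^2 - 3108x - 4881/4

the image equals g(x) = -420x^4 - 1680x^3 - 3234x^2 - 3108x - 4881/4


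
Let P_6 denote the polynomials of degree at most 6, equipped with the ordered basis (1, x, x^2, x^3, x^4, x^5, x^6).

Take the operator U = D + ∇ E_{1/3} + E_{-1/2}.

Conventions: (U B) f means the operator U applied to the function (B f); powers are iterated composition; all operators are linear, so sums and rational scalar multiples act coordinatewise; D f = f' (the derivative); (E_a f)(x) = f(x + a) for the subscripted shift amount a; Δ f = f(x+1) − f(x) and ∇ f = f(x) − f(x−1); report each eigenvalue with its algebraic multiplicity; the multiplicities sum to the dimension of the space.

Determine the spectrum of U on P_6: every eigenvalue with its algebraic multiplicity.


λ = 1 (multiplicity 7)

image of 1: 1
image of x: x + 3/2
image of x^2: x^2 + 3x - 1/12
image of x^3: x^3 + (9/2)x^2 - (1/4)x + 5/24
image of x^4: x^4 + 6x^3 - (1/2)x^2 + (5/6)x - 53/432
image of x^5: x^5 + (15/2)x^4 - (5/6)x^3 + (25/12)x^2 - (265/432)x + 271/2592
image of x^6: x^6 + 9x^5 - (5/4)x^4 + (25/6)x^3 - (265/144)x^2 + (271/432)x - 367/5184
the matrix is upper triangular; its diagonal is (1, 1, 1, 1, 1, 1, 1)
for a triangular matrix the eigenvalues are the diagonal entries, with algebraic multiplicity their repetition count


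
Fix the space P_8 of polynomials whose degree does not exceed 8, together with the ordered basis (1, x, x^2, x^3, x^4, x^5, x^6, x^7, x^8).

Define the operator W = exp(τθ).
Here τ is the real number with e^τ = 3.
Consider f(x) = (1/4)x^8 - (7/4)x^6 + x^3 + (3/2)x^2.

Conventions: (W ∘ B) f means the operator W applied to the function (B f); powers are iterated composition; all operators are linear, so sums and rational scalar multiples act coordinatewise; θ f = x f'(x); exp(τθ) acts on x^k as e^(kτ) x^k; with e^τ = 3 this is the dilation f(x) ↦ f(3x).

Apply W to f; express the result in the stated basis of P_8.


exp(τθ) x^k = e^(kτ) x^k; with e^τ = 3 this sends x^k to 3^k x^k
x^2 ↦ 9 x^2
x^3 ↦ 27 x^3
x^6 ↦ 729 x^6
x^8 ↦ 6561 x^8
applying this coordinatewise to f: exp(τθ) f = (6561/4)x^8 - (5103/4)x^6 + 27x^3 + (27/2)x^2

the image equals g(x) = (6561/4)x^8 - (5103/4)x^6 + 27x^3 + (27/2)x^2


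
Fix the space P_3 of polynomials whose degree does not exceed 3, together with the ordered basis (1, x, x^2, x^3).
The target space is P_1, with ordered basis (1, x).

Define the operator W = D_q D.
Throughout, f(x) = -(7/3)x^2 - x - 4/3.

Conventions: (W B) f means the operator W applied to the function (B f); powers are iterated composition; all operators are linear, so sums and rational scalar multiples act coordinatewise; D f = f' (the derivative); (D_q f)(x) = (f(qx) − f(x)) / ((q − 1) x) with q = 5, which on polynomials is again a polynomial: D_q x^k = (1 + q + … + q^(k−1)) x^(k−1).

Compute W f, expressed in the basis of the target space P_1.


D f = -(14/3)x - 1
D_q D f = -14/3

the image equals g(x) = -14/3


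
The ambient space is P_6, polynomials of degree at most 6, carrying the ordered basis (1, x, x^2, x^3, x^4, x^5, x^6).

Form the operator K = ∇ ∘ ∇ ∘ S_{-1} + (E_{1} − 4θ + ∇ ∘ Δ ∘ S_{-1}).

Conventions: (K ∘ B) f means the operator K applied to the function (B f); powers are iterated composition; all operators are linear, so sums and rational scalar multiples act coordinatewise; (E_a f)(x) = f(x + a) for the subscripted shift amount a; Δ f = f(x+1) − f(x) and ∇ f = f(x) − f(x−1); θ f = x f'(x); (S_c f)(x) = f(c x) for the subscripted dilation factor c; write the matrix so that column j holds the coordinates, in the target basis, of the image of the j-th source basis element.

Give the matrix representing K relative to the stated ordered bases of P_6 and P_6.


image of 1: 1
image of x: -3x + 1
image of x^2: -7x^2 + 2x + 5
image of x^3: -11x^3 + 3x^2 - 9x + 7
image of x^4: -15x^4 + 4x^3 + 30x^2 - 20x + 17
image of x^5: -19x^5 + 5x^4 - 30x^3 + 70x^2 - 75x + 31
image of x^6: -23x^6 + 6x^5 + 75x^4 - 100x^3 + 255x^2 - 174x + 65
each image's coordinates form column j of the matrix

the matrix is [[1, 1, 5, 7, 17, 31, 65]; [0, -3, 2, -9, -20, -75, -174]; [0, 0, -7, 3, 30, 70, 255]; [0, 0, 0, -11, 4, -30, -100]; [0, 0, 0, 0, -15, 5, 75]; [0, 0, 0, 0, 0, -19, 6]; [0, 0, 0, 0, 0, 0, -23]] (rows listed top to bottom)


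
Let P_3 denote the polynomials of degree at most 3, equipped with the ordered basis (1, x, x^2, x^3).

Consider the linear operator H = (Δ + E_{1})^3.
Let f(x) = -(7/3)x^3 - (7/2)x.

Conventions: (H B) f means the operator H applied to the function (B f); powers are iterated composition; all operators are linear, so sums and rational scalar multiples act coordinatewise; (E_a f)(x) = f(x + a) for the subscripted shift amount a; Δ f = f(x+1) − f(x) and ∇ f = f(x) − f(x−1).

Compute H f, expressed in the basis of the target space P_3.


the image equals g(x) = -(7/3)x^3 - 42x^2 - (427/2)x - 315

Δ f = -7x^2 - 7x - 35/6
E_{1} f = -(7/3)x^3 - 7x^2 - (21/2)x - 35/6
(Δ + E_{1}) f = -(7/3)x^3 - 14x^2 - (35/2)x - 35/3
Δ (Δ + E_{1}) f = -7x^2 - 35x - 203/6
E_{1} (Δ + E_{1}) f = -(7/3)x^3 - 21x^2 - (105/2)x - 91/2
(Δ + E_{1}) (Δ + E_{1}) f = -(7/3)x^3 - 28x^2 - (175/2)x - 238/3
Δ (Δ + E_{1}) (Δ + E_{1}) f = -7x^2 - 63x - 707/6
E_{1} (Δ + E_{1}) (Δ + E_{1}) f = -(7/3)x^3 - 35x^2 - (301/2)x - 1183/6
(Δ + E_{1}) (Δ + E_{1}) (Δ + E_{1}) f = -(7/3)x^3 - 42x^2 - (427/2)x - 315
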